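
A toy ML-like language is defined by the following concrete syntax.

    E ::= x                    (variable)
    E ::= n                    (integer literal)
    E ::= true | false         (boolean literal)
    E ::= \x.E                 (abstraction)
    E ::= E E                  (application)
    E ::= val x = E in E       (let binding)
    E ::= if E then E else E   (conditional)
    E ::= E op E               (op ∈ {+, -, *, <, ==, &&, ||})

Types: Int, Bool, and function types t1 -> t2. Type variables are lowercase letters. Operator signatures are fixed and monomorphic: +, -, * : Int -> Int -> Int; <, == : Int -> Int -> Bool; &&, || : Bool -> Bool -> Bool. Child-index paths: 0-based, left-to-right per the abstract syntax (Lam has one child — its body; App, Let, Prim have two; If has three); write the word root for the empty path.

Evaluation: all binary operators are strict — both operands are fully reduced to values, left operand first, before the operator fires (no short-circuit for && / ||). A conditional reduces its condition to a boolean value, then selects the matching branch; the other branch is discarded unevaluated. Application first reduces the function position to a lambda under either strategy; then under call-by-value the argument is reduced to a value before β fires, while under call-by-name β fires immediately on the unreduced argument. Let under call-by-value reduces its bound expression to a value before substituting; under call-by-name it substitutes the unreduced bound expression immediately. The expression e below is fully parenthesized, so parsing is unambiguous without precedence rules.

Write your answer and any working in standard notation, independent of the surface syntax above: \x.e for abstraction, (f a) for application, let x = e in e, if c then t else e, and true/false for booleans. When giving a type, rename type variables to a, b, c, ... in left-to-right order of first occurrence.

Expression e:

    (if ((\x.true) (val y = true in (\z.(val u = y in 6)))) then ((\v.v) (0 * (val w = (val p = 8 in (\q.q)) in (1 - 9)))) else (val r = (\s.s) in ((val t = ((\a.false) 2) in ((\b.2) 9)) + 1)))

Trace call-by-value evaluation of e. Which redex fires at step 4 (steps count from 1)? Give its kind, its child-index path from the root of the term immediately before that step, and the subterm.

Answer: let at 1.1.0 : (let p = 8 in (\q.q))

Derivation:
step 0: (if ((\x.true) (let y = true in (\z.(let u = y in 6)))) then ((\v.v) (0 * (let w = (let p = 8 in (\q.q)) in (1 - 9)))) else (let r = (\s.s) in ((let t = ((\a.false) 2) in ((\b.2) 9)) + 1)))
step 1: [let@0.1] (if ((\x.true) (\z.(let u = true in 6))) then ((\v.v) (0 * (let w = (let p = 8 in (\q.q)) in (1 - 9)))) else (let r = (\s.s) in ((let t = ((\a.false) 2) in ((\b.2) 9)) + 1)))
step 2: [beta@0] (if true then ((\v.v) (0 * (let w = (let p = 8 in (\q.q)) in (1 - 9)))) else (let r = (\s.s) in ((let t = ((\a.false) 2) in ((\b.2) 9)) + 1)))
step 3: [if@root] ((\v.v) (0 * (let w = (let p = 8 in (\q.q)) in (1 - 9))))
step 4: [let@1.1.0] ((\v.v) (0 * (let w = (\q.q) in (1 - 9))))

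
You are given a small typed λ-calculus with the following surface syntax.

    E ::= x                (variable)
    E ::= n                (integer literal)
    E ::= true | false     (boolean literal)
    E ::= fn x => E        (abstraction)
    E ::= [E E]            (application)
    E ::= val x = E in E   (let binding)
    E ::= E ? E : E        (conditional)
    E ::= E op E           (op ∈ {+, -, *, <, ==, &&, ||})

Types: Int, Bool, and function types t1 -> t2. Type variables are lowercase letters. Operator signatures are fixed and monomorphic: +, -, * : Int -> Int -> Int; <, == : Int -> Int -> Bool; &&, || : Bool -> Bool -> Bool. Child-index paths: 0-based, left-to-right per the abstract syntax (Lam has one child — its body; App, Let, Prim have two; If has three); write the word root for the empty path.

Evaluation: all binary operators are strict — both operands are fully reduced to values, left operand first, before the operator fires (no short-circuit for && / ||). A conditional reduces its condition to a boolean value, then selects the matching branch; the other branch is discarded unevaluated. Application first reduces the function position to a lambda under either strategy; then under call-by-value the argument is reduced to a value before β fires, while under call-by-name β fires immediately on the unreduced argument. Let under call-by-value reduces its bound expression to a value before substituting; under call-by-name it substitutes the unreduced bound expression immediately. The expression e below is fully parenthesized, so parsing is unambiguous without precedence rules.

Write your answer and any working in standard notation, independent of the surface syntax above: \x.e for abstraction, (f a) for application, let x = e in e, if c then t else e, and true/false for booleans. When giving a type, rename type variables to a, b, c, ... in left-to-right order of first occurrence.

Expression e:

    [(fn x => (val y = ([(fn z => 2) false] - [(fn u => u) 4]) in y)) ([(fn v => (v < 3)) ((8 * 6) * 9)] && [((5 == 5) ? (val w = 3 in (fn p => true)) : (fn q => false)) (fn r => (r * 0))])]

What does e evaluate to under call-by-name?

Answer: -2

Derivation:
step 0: ((\x.(let y = (((\z.2) false) - ((\u.u) 4)) in y)) (((\v.(v < 3)) ((8 * 6) * 9)) && ((if (5 == 5) then (let w = 3 in (\p.true)) else (\q.false)) (\r.(r * 0)))))
step 1: [beta@root] (let y = (((\z.2) false) - ((\u.u) 4)) in y)
step 2: [let@root] (((\z.2) false) - ((\u.u) 4))
step 3: [beta@0] (2 - ((\u.u) 4))
step 4: [beta@1] (2 - 4)
step 5: [delta@root] -2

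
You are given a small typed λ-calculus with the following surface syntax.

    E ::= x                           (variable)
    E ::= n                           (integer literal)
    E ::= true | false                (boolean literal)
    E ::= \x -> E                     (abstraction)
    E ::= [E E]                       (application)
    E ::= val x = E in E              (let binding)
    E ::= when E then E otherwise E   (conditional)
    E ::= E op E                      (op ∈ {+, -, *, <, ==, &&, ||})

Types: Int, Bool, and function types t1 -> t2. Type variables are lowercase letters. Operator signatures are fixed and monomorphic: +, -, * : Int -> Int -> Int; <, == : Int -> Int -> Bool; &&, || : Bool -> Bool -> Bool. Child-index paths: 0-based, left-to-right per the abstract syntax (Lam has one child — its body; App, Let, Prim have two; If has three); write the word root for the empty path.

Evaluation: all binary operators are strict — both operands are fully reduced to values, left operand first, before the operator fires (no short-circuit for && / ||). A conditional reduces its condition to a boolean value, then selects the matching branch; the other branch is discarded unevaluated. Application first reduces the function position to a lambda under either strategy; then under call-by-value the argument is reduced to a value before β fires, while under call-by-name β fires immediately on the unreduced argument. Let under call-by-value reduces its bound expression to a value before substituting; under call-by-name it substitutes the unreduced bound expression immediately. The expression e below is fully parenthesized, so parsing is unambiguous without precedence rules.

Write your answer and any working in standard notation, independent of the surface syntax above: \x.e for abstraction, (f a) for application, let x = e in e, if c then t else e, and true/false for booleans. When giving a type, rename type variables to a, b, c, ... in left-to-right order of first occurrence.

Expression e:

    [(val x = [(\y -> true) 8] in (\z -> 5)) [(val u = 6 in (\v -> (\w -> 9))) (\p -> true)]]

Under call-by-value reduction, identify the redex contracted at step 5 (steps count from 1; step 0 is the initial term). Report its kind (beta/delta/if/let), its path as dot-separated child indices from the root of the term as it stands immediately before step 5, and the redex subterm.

Answer: beta at root : ((\z.5) (\w.9))

Working:
step 0: ((let x = ((\y.true) 8) in (\z.5)) ((let u = 6 in (\v.(\w.9))) (\p.true)))
step 1: [beta@0.0] ((let x = true in (\z.5)) ((let u = 6 in (\v.(\w.9))) (\p.true)))
step 2: [let@0] ((\z.5) ((let u = 6 in (\v.(\w.9))) (\p.true)))
step 3: [let@1.0] ((\z.5) ((\v.(\w.9)) (\p.true)))
step 4: [beta@1] ((\z.5) (\w.9))
step 5: [beta@root] 5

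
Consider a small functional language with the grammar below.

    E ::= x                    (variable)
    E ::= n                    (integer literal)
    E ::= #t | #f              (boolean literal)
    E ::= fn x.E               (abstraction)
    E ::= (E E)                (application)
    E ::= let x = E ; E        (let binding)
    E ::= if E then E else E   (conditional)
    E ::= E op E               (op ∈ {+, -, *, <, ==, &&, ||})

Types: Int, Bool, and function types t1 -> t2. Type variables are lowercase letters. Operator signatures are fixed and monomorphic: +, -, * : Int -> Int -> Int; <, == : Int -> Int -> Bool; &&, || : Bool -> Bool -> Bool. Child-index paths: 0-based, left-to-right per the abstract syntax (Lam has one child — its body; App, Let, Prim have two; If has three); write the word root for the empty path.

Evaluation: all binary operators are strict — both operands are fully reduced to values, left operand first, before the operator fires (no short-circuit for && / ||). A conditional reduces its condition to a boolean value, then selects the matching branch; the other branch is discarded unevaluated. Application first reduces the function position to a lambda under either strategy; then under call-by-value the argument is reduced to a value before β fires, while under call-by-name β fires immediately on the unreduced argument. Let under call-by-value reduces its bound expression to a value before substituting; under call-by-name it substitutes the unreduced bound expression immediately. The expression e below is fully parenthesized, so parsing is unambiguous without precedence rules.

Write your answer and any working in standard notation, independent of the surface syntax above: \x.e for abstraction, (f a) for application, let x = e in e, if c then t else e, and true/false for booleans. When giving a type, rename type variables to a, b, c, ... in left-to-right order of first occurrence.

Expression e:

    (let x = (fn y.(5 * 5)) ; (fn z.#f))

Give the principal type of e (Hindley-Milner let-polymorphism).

Working:
  unify Int ~ Int
  unify Int ~ Int
\y._ : a -> Int
let x : forall. a -> Int
\z._ : b -> Bool

Answer: a -> Bool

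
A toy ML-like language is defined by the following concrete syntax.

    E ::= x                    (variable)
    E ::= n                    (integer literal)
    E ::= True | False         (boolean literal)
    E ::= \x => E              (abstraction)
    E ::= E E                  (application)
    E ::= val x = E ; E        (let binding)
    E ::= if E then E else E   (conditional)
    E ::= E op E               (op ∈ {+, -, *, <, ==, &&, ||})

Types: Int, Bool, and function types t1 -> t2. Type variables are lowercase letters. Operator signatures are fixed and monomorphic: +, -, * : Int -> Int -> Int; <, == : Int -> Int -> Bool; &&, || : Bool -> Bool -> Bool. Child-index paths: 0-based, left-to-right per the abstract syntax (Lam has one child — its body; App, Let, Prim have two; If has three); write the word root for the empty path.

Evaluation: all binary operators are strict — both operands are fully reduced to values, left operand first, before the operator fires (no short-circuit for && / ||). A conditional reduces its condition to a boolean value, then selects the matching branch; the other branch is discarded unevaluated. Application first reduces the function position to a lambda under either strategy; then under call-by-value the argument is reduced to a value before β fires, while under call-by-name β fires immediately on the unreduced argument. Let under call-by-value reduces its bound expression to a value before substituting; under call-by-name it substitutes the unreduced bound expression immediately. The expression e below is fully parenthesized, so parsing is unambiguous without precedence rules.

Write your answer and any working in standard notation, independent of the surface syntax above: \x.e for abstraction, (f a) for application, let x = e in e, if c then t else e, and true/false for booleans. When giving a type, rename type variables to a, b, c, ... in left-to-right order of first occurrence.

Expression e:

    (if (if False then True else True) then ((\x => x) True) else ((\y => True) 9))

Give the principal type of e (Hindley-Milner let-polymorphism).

Working:
  unify Bool ~ Bool
  unify Bool ~ Bool
  unify Bool ~ Bool
x : a
\x._ : a -> a
  unify a -> a ~ Bool -> b
  unify a ~ Bool
  unify Bool ~ b
_ _ : Bool
\y._ : c -> Bool
  unify c -> Bool ~ Int -> d
  unify c ~ Int
  unify Bool ~ d
_ _ : Bool
  unify Bool ~ Bool

Answer: Bool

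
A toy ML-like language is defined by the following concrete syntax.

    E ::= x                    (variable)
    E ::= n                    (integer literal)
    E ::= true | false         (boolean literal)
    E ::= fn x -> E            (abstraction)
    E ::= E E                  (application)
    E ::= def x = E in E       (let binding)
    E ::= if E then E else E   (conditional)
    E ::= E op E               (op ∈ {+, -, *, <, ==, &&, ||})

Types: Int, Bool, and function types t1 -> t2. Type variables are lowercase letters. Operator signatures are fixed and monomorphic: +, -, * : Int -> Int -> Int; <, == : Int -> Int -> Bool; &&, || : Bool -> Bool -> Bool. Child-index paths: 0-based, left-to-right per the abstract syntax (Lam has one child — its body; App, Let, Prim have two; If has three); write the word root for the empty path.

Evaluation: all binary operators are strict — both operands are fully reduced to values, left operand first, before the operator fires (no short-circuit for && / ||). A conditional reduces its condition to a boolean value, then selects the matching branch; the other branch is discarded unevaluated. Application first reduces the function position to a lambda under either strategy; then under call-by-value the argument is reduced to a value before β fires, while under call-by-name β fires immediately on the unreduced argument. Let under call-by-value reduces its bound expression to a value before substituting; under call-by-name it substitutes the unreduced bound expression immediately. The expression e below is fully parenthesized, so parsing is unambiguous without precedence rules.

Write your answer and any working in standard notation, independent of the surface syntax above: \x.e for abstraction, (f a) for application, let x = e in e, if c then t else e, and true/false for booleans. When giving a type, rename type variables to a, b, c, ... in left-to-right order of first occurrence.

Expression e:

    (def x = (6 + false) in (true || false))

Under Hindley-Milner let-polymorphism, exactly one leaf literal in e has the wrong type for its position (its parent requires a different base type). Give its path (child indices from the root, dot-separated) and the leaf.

Derivation:
  unify Int ~ Int
  unify Bool ~ Int
  FAIL: mismatch Bool ~ Int

Answer: 0.1 : false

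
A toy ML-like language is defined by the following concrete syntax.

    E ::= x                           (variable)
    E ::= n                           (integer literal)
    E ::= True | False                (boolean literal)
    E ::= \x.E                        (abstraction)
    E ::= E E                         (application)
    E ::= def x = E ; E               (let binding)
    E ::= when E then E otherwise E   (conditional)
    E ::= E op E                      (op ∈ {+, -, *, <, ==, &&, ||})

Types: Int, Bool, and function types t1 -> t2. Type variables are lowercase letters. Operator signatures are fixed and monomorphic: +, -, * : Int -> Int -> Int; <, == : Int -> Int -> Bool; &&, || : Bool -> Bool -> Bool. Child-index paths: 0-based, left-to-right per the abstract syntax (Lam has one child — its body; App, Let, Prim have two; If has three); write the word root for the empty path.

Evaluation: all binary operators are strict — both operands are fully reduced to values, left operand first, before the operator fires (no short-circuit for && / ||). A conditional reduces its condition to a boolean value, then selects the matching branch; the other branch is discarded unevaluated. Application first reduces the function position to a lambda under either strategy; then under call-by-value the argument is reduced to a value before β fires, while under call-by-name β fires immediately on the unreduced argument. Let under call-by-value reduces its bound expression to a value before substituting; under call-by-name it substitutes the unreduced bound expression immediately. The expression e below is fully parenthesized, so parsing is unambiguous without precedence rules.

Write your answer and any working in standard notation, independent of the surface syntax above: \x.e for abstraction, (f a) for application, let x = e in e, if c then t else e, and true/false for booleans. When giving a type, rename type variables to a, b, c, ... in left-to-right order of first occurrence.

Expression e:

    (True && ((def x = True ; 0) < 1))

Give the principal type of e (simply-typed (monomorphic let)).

Trace:
  unify Bool ~ Bool
let x : Bool
  unify Int ~ Int
  unify Int ~ Int
  unify Bool ~ Bool

Answer: Bool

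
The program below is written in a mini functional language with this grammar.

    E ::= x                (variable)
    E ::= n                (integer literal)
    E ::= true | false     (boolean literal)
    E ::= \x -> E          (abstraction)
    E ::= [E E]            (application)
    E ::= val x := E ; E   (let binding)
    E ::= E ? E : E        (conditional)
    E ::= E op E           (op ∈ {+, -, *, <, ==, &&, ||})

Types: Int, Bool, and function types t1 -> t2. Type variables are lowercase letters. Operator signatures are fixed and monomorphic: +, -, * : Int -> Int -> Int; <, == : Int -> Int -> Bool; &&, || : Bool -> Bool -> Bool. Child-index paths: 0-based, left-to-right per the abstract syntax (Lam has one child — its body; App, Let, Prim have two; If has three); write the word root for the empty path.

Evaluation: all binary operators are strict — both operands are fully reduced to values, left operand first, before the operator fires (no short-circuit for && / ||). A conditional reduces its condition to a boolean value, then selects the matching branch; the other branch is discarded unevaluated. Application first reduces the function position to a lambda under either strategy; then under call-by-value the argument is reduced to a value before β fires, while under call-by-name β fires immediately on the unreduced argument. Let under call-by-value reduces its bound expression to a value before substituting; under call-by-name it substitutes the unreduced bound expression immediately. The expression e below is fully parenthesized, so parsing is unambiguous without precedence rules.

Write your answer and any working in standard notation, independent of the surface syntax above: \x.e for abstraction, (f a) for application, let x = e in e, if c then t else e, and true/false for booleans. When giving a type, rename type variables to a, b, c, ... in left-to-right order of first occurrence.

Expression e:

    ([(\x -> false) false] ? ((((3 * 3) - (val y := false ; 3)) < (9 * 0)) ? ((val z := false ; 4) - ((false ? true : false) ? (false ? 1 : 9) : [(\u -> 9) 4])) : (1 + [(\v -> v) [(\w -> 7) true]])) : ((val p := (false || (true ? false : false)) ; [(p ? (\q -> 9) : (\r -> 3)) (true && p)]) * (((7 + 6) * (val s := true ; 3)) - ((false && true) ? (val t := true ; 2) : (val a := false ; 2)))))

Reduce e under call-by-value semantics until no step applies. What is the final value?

Answer: 111

Working:
step 0: (if ((\x.false) false) then (if (((3 * 3) - (let y = false in 3)) < (9 * 0)) then ((let z = false in 4) - (if (if false then true else false) then (if false then 1 else 9) else ((\u.9) 4))) else (1 + ((\v.v) ((\w.7) true)))) else ((let p = (false || (if true then false else false)) in ((if p then (\q.9) else (\r.3)) (true && p))) * (((7 + 6) * (let s = true in 3)) - (if (false && true) then (let t = true in 2) else (let a = false in 2)))))
step 1: [beta@0] (if false then (if (((3 * 3) - (let y = false in 3)) < (9 * 0)) then ((let z = false in 4) - (if (if false then true else false) then (if false then 1 else 9) else ((\u.9) 4))) else (1 + ((\v.v) ((\w.7) true)))) else ((let p = (false || (if true then false else false)) in ((if p then (\q.9) else (\r.3)) (true && p))) * (((7 + 6) * (let s = true in 3)) - (if (false && true) then (let t = true in 2) else (let a = false in 2)))))
step 2: [if@root] ((let p = (false || (if true then false else false)) in ((if p then (\q.9) else (\r.3)) (true && p))) * (((7 + 6) * (let s = true in 3)) - (if (false && true) then (let t = true in 2) else (let a = false in 2))))
step 3: [if@0.0.1] ((let p = (false || false) in ((if p then (\q.9) else (\r.3)) (true && p))) * (((7 + 6) * (let s = true in 3)) - (if (false && true) then (let t = true in 2) else (let a = false in 2))))
step 4: [delta@0.0] ((let p = false in ((if p then (\q.9) else (\r.3)) (true && p))) * (((7 + 6) * (let s = true in 3)) - (if (false && true) then (let t = true in 2) else (let a = false in 2))))
step 5: [let@0] (((if false then (\q.9) else (\r.3)) (true && false)) * (((7 + 6) * (let s = true in 3)) - (if (false && true) then (let t = true in 2) else (let a = false in 2))))
step 6: [if@0.0] (((\r.3) (true && false)) * (((7 + 6) * (let s = true in 3)) - (if (false && true) then (let t = true in 2) else (let a = false in 2))))
step 7: [delta@0.1] (((\r.3) false) * (((7 + 6) * (let s = true in 3)) - (if (false && true) then (let t = true in 2) else (let a = false in 2))))
step 8: [beta@0] (3 * (((7 + 6) * (let s = true in 3)) - (if (false && true) then (let t = true in 2) else (let a = false in 2))))
step 9: [delta@1.0.0] (3 * ((13 * (let s = true in 3)) - (if (false && true) then (let t = true in 2) else (let a = false in 2))))
step 10: [let@1.0.1] (3 * ((13 * 3) - (if (false && true) then (let t = true in 2) else (let a = false in 2))))
step 11: [delta@1.0] (3 * (39 - (if (false && true) then (let t = true in 2) else (let a = false in 2))))
step 12: [delta@1.1.0] (3 * (39 - (if false then (let t = true in 2) else (let a = false in 2))))
step 13: [if@1.1] (3 * (39 - (let a = false in 2)))
step 14: [let@1.1] (3 * (39 - 2))
step 15: [delta@1] (3 * 37)
step 16: [delta@root] 111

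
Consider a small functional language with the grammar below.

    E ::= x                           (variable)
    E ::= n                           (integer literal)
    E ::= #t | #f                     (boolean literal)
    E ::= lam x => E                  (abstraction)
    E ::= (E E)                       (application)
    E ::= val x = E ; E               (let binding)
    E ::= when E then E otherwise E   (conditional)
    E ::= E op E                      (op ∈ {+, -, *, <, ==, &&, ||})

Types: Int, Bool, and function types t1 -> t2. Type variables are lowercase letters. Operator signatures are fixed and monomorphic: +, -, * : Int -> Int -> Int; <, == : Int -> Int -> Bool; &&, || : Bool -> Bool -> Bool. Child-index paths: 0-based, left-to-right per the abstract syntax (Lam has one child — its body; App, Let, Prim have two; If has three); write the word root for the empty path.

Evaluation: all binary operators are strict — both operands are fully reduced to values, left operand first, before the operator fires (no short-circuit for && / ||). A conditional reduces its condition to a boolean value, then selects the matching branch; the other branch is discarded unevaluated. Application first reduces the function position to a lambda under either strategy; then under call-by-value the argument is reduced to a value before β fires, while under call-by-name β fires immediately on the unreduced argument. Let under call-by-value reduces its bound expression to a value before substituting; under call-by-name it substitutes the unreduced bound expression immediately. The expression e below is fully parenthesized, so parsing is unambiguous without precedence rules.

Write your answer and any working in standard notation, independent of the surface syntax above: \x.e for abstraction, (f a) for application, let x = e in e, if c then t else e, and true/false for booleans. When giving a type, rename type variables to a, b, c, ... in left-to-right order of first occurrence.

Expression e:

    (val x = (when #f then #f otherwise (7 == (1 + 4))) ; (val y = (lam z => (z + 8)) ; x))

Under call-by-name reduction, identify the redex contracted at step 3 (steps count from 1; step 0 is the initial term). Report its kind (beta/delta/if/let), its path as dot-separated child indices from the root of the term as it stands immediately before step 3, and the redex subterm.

Answer: if at root : (if false then false else (7 == (1 + 4)))

Trace:
step 0: (let x = (if false then false else (7 == (1 + 4))) in (let y = (\z.(z + 8)) in x))
step 1: [let@root] (let y = (\z.(z + 8)) in (if false then false else (7 == (1 + 4))))
step 2: [let@root] (if false then false else (7 == (1 + 4)))
step 3: [if@root] (7 == (1 + 4))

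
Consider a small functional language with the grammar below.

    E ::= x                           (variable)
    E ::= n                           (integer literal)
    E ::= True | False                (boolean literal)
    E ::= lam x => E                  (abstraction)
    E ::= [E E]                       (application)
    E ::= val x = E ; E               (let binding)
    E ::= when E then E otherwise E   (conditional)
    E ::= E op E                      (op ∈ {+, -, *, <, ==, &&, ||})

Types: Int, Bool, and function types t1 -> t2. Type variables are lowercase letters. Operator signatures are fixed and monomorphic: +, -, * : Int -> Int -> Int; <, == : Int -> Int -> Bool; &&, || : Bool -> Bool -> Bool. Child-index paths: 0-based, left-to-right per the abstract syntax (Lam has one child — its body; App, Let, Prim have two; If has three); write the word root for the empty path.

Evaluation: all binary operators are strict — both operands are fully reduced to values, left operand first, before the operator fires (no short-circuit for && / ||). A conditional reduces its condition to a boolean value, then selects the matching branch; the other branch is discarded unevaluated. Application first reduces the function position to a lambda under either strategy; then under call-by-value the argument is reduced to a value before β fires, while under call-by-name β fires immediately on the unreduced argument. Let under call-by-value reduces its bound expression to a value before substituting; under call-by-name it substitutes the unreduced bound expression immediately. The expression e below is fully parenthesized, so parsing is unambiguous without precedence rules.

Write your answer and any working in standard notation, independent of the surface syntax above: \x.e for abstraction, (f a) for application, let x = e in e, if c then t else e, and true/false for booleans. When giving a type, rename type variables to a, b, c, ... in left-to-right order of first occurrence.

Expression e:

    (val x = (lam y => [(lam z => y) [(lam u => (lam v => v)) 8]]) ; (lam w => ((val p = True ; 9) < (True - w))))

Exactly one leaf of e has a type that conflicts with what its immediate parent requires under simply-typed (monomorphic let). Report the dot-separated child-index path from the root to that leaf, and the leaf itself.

Answer: 1.0.1.0 : true

Trace:
y : a
\z._ : b -> a
v : d
\v._ : d -> d
\u._ : c -> d -> d
  unify c -> d -> d ~ Int -> e
  unify c ~ Int
  unify d -> d ~ e
_ _ : d -> d
  unify b -> a ~ (d -> d) -> f
  unify b ~ d -> d
  unify a ~ f
_ _ : f
\y._ : f -> f
let x : f -> f
let p : Bool
  unify Int ~ Int
  unify Bool ~ Int
  FAIL: mismatch Bool ~ Int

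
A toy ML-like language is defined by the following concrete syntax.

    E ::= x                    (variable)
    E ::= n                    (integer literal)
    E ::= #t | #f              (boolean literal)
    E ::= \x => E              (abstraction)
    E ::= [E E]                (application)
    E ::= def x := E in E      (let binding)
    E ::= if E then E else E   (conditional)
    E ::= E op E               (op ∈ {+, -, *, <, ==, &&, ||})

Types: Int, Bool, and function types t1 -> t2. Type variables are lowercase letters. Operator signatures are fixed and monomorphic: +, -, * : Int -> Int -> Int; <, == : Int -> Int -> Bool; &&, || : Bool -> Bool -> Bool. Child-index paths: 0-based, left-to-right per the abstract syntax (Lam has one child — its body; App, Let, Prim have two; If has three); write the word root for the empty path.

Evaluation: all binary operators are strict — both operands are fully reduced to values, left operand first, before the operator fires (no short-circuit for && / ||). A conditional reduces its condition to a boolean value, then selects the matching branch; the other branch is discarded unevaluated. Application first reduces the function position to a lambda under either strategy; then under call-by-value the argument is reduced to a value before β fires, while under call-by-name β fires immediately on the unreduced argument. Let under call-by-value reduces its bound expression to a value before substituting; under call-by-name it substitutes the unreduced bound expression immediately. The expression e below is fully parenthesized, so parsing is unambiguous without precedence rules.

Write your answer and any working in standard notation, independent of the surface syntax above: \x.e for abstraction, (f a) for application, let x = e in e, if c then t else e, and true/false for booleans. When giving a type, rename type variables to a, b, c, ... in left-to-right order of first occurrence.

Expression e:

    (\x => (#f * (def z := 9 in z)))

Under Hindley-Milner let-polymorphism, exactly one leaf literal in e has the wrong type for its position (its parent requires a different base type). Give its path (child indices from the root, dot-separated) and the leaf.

Answer: 0.0 : false

Trace:
  unify Bool ~ Int
  FAIL: mismatch Bool ~ Int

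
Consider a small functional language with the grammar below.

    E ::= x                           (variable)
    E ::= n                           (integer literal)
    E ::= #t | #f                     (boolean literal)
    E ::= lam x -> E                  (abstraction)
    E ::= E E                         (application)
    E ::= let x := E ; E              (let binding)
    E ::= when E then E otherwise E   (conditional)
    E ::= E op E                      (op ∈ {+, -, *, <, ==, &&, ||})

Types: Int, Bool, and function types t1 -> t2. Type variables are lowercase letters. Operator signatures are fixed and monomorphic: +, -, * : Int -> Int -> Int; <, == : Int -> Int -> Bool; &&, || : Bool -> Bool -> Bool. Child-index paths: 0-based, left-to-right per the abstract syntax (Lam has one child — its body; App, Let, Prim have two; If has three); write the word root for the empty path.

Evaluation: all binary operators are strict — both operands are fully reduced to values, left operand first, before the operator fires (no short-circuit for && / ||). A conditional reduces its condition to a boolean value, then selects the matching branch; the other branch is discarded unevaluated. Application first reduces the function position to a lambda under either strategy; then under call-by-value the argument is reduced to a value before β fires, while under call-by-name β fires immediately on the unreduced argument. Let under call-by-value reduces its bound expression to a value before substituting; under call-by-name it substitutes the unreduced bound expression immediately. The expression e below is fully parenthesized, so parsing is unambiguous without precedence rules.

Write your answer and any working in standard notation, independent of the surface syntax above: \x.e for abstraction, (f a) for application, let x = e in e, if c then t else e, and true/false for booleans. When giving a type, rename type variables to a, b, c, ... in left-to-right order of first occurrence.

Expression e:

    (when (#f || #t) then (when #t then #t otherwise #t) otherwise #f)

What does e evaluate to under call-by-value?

Trace:
step 0: (if (false || true) then (if true then true else true) else false)
step 1: [delta@0] (if true then (if true then true else true) else false)
step 2: [if@root] (if true then true else true)
step 3: [if@root] true

Answer: true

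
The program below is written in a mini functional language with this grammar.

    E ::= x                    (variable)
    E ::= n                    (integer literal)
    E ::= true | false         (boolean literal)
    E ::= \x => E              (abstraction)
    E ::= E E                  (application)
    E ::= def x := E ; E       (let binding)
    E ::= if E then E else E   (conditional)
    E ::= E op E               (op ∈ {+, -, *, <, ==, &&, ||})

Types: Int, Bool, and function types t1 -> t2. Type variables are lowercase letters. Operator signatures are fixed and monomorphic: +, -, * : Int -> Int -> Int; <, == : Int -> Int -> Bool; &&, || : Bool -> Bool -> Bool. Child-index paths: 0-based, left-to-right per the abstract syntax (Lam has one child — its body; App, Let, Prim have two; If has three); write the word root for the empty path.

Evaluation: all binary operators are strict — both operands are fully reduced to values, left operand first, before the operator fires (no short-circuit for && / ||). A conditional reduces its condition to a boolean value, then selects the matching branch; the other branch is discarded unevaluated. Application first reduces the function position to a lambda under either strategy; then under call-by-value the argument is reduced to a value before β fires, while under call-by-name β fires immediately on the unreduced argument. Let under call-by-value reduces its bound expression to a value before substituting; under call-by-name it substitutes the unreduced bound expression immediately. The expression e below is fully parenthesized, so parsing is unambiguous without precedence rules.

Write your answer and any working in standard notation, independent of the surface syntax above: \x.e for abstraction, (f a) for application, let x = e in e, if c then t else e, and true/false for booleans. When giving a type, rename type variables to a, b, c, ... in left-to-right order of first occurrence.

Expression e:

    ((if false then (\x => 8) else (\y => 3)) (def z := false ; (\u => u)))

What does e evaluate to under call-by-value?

Answer: 3

Working:
step 0: ((if false then (\x.8) else (\y.3)) (let z = false in (\u.u)))
step 1: [if@0] ((\y.3) (let z = false in (\u.u)))
step 2: [let@1] ((\y.3) (\u.u))
step 3: [beta@root] 3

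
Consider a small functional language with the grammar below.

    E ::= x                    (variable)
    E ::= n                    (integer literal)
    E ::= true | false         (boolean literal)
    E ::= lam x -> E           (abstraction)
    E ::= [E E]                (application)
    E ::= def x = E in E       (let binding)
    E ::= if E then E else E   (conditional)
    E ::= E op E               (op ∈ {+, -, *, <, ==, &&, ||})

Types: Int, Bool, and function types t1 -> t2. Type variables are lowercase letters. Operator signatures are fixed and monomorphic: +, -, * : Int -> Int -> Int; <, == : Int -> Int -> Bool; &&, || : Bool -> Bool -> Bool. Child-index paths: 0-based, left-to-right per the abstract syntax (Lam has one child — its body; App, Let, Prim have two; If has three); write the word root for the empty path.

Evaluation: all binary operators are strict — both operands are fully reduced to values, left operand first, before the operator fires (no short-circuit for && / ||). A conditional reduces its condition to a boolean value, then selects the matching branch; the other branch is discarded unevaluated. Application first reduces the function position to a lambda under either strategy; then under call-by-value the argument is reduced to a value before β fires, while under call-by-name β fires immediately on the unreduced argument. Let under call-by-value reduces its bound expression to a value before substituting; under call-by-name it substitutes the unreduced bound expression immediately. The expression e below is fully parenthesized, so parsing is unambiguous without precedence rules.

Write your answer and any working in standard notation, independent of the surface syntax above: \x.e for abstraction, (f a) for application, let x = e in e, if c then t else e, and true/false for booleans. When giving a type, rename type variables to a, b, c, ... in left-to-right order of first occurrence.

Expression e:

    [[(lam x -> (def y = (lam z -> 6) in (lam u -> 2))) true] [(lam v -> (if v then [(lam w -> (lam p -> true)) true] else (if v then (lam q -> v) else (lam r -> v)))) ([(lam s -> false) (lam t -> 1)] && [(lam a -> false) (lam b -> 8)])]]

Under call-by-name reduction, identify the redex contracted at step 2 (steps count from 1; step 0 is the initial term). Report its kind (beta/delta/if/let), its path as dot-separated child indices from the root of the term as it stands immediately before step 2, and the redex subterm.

Working:
step 0: (((\x.(let y = (\z.6) in (\u.2))) true) ((\v.(if v then ((\w.(\p.true)) true) else (if v then (\q.v) else (\r.v)))) (((\s.false) (\t.1)) && ((\a.false) (\b.8)))))
step 1: [beta@0] ((let y = (\z.6) in (\u.2)) ((\v.(if v then ((\w.(\p.true)) true) else (if v then (\q.v) else (\r.v)))) (((\s.false) (\t.1)) && ((\a.false) (\b.8)))))
step 2: [let@0] ((\u.2) ((\v.(if v then ((\w.(\p.true)) true) else (if v then (\q.v) else (\r.v)))) (((\s.false) (\t.1)) && ((\a.false) (\b.8)))))

Answer: let at 0 : (let y = (\z.6) in (\u.2))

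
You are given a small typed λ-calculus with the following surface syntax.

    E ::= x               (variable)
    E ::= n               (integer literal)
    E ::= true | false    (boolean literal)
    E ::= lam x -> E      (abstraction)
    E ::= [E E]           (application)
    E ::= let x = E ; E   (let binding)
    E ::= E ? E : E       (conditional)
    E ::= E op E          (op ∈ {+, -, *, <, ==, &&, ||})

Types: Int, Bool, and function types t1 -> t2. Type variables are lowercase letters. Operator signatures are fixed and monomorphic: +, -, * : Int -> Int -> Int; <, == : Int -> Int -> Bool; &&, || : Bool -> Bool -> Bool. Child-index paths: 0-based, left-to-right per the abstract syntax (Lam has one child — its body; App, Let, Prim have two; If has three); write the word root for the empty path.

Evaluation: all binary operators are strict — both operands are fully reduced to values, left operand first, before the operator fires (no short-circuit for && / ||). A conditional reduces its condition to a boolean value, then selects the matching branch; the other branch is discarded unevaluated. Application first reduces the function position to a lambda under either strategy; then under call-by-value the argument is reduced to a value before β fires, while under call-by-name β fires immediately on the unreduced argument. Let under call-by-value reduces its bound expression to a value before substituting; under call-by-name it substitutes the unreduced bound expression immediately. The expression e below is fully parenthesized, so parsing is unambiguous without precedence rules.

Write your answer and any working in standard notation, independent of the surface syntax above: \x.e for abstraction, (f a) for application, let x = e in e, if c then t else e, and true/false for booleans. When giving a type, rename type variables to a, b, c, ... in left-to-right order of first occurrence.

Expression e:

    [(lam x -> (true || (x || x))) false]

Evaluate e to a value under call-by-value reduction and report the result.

Derivation:
step 0: ((\x.(true || (x || x))) false)
step 1: [beta@root] (true || (false || false))
step 2: [delta@1] (true || false)
step 3: [delta@root] true

Answer: true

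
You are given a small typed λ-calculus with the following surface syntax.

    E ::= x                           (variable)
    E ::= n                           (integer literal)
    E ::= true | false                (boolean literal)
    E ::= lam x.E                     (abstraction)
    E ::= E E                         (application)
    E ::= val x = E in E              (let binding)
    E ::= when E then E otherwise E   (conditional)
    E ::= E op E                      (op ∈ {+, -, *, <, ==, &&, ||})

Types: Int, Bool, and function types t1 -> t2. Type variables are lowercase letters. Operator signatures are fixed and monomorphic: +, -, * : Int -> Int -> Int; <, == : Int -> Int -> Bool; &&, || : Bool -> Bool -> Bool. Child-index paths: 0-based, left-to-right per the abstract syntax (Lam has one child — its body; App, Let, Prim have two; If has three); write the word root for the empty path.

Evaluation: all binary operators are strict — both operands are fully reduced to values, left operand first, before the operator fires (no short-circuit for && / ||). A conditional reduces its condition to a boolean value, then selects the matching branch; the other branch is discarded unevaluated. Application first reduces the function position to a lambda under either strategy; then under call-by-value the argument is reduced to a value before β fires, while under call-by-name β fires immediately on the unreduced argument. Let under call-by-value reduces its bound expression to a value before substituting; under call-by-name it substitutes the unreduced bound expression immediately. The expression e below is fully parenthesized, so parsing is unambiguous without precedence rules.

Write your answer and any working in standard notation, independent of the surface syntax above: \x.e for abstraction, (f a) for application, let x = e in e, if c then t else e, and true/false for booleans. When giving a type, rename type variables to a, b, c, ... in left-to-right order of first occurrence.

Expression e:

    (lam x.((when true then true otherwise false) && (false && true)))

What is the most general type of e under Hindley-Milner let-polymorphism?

Answer: a -> Bool

Trace:
  unify Bool ~ Bool
  unify Bool ~ Bool
  unify Bool ~ Bool
  unify Bool ~ Bool
  unify Bool ~ Bool
  unify Bool ~ Bool
\x._ : a -> Bool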